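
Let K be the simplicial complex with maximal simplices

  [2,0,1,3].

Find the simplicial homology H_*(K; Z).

H_0 = Z,  H_1 = 0,  H_2 = 0,  H_3 = 0.

Fix the vertex order 0 < 1 < 2 < 3 and write every simplex with vertices in increasing order. Then dim K = 3 and the simplices of K are:

  0-simplices (4): [0], [1], [2], [3]
  1-simplices (6): [0,1], [0,2], [0,3], [1,2], [1,3], [2,3]
  2-simplices (4): [0,1,2], [0,1,3], [0,2,3], [1,2,3]
  3-simplices (1): [0,1,2,3]

giving chain groups C_0 ≅ Z^4, C_1 ≅ Z^6, C_2 ≅ Z^4, C_3 ≅ Z^1.

∂_1: C_1 → C_0 maps an edge to its endpoints' difference, ∂[p,q] = q − p. For instance
  ∂[1,2] = [2] − [1].
The 4×6 boundary matrix has rank 3 and Smith normal form diag(1,1,1).

∂_2: C_2 → C_1 maps a triangle to the signed sum of its edges. For instance
  ∂[0,1,3] = [1,3] − [0,3] + [0,1],
  ∂[1,2,3] = [2,3] − [1,3] + [1,2].
As a 6×4 matrix over Z this has rank 3, with invariant factors (1,1,1).

∂_3: C_3 → C_2 sends each 3-simplex σ to the alternating sum Σ_i (−1)^i (σ with its i-th vertex removed). For instance
  ∂[0,1,2,3] = [1,2,3] − [0,2,3] + [0,1,3] − [0,1,2].
As a 4×1 matrix over Z this has rank 1, with invariant factors (1).

From H_k ≅ ker(∂_k) / im(∂_{k+1}) we obtain:

  H_0: rank C_0 − rank ∂_1 = 4 − 3 = 1, and the invariant factors of ∂_1 are all 1, so H_0 ≅ Z.
  H_1: rank ker ∂_1 − rank ∂_2 = (6 − 3) − 3 = 0, and the invariant factors of ∂_2 are all 1, so H_1 ≅ 0.
  H_2: rank ker ∂_2 − rank ∂_3 = (4 − 3) − 1 = 0, and the invariant factors of ∂_3 are all 1, so H_2 ≅ 0.
  H_3: rank ker ∂_3 − rank ∂_4 = (1 − 1) − 0 = 0, and there is no ∂_4, so H_3 ≅ 0.

(K is a triangulation of the 3-simplex.)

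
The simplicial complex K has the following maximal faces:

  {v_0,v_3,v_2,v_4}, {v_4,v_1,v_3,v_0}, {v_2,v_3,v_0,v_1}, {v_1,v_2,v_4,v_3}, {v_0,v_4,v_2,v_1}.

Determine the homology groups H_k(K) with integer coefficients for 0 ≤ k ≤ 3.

Fix the vertex order v_0 < v_1 < v_2 < v_3 < v_4 and write every simplex with vertices in increasing order. Then dim K = 3 and the simplices of K are:

  0-simplices (5): [v_0], [v_1], [v_2], [v_3], [v_4]
  1-simplices (10): [v_0,v_1], [v_0,v_2], [v_0,v_3], [v_0,v_4], [v_1,v_2], [v_1,v_3], [v_1,v_4], [v_2,v_3], [v_2,v_4], [v_3,v_4]
  2-simplices (10): [v_0,v_1,v_2], [v_0,v_1,v_3], [v_0,v_1,v_4], [v_0,v_2,v_3], [v_0,v_2,v_4], [v_0,v_3,v_4], [v_1,v_2,v_3], [v_1,v_2,v_4], [v_1,v_3,v_4], [v_2,v_3,v_4]
  3-simplices (5): [v_0,v_1,v_2,v_3], [v_0,v_1,v_2,v_4], [v_0,v_1,v_3,v_4], [v_0,v_2,v_3,v_4], [v_1,v_2,v_3,v_4]

so the chain groups are C_0 ≅ Z^5, C_1 ≅ Z^10, C_2 ≅ Z^10, C_3 ≅ Z^5.

The boundary map ∂_1: C_1 → C_0 is given by ∂[p,q] = [q] − [p]. For instance
  ∂[v_3,v_4] = [v_4] − [v_3].
As a 5×10 matrix over Z this has rank 4, with invariant factors (1,1,1,1).

∂_2: C_2 → C_1 sends each 2-simplex [p,q,r] to [q,r] − [p,r] + [p,q]. For instance
  ∂[v_0,v_3,v_4] = [v_3,v_4] − [v_0,v_4] + [v_0,v_3],
  ∂[v_0,v_2,v_3] = [v_2,v_3] − [v_0,v_3] + [v_0,v_2].
The 10×10 boundary matrix has rank 6 and Smith normal form diag(1,1,1,1,1,1).

Boundary ∂_3: C_3 → C_2 sends each 3-simplex σ to the alternating sum Σ_i (−1)^i (σ with its i-th vertex removed). For instance
  ∂[v_1,v_2,v_3,v_4] = [v_2,v_3,v_4] − [v_1,v_3,v_4] + [v_1,v_2,v_4] − [v_1,v_2,v_3],
  ∂[v_0,v_1,v_2,v_4] = [v_1,v_2,v_4] − [v_0,v_2,v_4] + [v_0,v_1,v_4] − [v_0,v_1,v_2].
As a 10×5 matrix over Z this has rank 4, with invariant factors (1,1,1,1).

From H_k ≅ ker(∂_k) / im(∂_{k+1}) we obtain:

  H_0: rank C_0 − rank ∂_1 = 5 − 4 = 1, and the invariant factors of ∂_1 are all 1, so H_0 ≅ Z.
  H_1: rank ker ∂_1 − rank ∂_2 = (10 − 4) − 6 = 0, and the invariant factors of ∂_2 are all 1, so H_1 ≅ 0.
  H_2: rank ker ∂_2 − rank ∂_3 = (10 − 6) − 4 = 0, and the invariant factors of ∂_3 are all 1, so H_2 ≅ 0.
  H_3: rank ker ∂_3 − rank ∂_4 = (5 − 4) − 0 = 1, and there is no ∂_4, so H_3 ≅ Z.

(K is a triangulation of the 3-sphere S^3.)

H_0 ≅ Z,  H_1 = 0,  H_2 = 0,  H_3 ≅ Z.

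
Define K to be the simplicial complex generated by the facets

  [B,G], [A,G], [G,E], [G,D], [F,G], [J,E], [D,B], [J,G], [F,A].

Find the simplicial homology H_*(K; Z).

Fix the vertex order A < B < D < E < F < G < J and write every simplex with vertices in increasing order. Then dim K = 1 and the simplices of K are:

  0-simplices (7): A, B, D, E, F, G, J
  1-simplices (9): AF, AG, BD, BG, DG, EG, EJ, FG, GJ

Hence C_0 ≅ Z^7, C_1 ≅ Z^9.

The boundary map ∂_1: C_1 → C_0 sends each edge [p,q] (with p < q) to q − p. For instance
  ∂FG = G − F.
The 7×9 boundary matrix has rank 6 and Smith normal form diag(1,1,1,1,1,1).

Now H_k = ker ∂_k / im ∂_{k+1}, so:

  H_0: rank C_0 − rank ∂_1 = 7 − 6 = 1, and the invariant factors of ∂_1 are all 1, so H_0 ≅ Z.
  H_1: rank ker ∂_1 − rank ∂_2 = (9 − 6) − 0 = 3, and there is no ∂_2, so H_1 ≅ Z^3.

H_0 ≅ Z,  H_1 ≅ Z^3.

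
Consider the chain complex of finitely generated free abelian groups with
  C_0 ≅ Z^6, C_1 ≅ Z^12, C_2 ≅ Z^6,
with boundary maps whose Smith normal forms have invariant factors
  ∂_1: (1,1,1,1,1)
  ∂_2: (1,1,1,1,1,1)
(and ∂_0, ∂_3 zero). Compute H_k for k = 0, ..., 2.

H_0 ≅ Z,  H_1 ≅ Z,  H_2 = 0.

H_0: b_0 = 6 − 0 − 5 = 1; torsion from ∂_1 factors > 1: none. So H_0 ≅ Z.
H_1: b_1 = 12 − 5 − 6 = 1; torsion from ∂_2 factors > 1: none. So H_1 ≅ Z.
H_2: b_2 = 6 − 6 − 0 = 0; torsion from ∂_3 factors > 1: none. So H_2 ≅ 0.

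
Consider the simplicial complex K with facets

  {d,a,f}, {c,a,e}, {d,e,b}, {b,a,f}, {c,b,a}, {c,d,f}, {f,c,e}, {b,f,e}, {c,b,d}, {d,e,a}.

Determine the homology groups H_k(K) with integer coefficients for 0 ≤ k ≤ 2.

Fix the vertex order a < b < c < d < e < f and write every simplex with vertices in increasing order. Then dim K = 2 and the simplices of K are:

  0-simplices (6): a, b, c, d, e, f
  1-simplices (15): ab, ac, ad, ae, af, bc, bd, be, bf, cd, ce, cf, de, df, ef
  2-simplices (10): abc, abf, ace, ade, adf, bcd, bde, bef, cdf, cef

giving chain groups C_0 ≅ Z^6, C_1 ≅ Z^15, C_2 ≅ Z^10.

Boundary ∂_1: C_1 → C_0 sends each edge [p,q] (with p < q) to q − p.
This gives a 6×15 integer matrix of rank 5; reducing to Smith normal form yields diagonal entries (1,1,1,1,1).

Boundary ∂_2: C_2 → C_1 acts by ∂[p,q,r] = [q,r] − [p,r] + [p,q]. For instance
  ∂adf = df − af + ad,
  ∂abc = bc − ac + ab.
As a 15×10 matrix over Z this has rank 10, with invariant factors (1,1,1,1,1,1,1,1,1,2).

Now H_k = ker ∂_k / im ∂_{k+1}, so:

  H_0: rank C_0 − rank ∂_1 = 6 − 5 = 1, and the invariant factors of ∂_1 are all 1, so H_0 = Z.
  H_1: rank ker ∂_1 − rank ∂_2 = (15 − 5) − 10 = 0, and ∂_2 has invariant factor 2 > 1, so H_1 = Z/2.
  H_2: rank ker ∂_2 − rank ∂_3 = (10 − 10) − 0 = 0, and there is no ∂_3, so H_2 = 0.

As a check, the Euler characteristic is 6 − 15 + 10 = 1, which agrees with 1 − 0 + 0 = 1.

H_0 = Z,  H_1 = Z/2,  H_2 = 0.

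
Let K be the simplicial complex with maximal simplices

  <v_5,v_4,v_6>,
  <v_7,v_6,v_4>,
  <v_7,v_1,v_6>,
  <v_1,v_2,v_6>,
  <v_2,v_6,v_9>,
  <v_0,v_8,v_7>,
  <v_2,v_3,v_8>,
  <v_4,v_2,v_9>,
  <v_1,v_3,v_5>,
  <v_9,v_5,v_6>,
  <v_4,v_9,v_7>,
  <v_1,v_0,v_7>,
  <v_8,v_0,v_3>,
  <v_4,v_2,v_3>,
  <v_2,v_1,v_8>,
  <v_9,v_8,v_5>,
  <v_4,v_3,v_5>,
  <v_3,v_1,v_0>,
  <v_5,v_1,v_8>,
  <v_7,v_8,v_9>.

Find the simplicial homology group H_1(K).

Take the total order v_0 < v_1 < v_2 < v_3 < v_4 < v_5 < v_6 < v_7 < v_8 < v_9 on the vertex set. Then K (dimension 2) consists of the simplices:

  0-simplices (10): [v_0], [v_1], [v_2], [v_3], [v_4], [v_5], [v_6], [v_7], [v_8], [v_9]
  1-simplices (30): (30 of them)
  2-simplices (20): (20 of them)

so the chain groups are C_0 ≅ Z^10, C_1 ≅ Z^30, C_2 ≅ Z^20.

The boundary map ∂_1: C_1 → C_0 sends each edge [p,q] (with p < q) to q − p.
This gives a 10×30 integer matrix of rank 9; reducing to Smith normal form yields diagonal entries (1,1,1,1,1,1,1,1,1).

∂_2: C_2 → C_1 maps a triangle to the signed sum of its edges. For instance
  ∂[v_0,v_1,v_3] = [v_1,v_3] − [v_0,v_3] + [v_0,v_1],
  ∂[v_0,v_3,v_8] = [v_3,v_8] − [v_0,v_8] + [v_0,v_3].
The resulting 30×20 matrix has rank 20, and its Smith normal form has invariant factors (1,1,1,1,1,1,1,1,1,1,1,1,1,1,1,1,1,1,1,2).

Now H_k = ker ∂_k / im ∂_{k+1}, so:

  H_1: rank ker ∂_1 − rank ∂_2 = (30 − 9) − 20 = 1, and ∂_2 has invariant factor 2 > 1, so H_1 ≅ Z ⊕ Z/2Z.

H_1 ≅ Z ⊕ Z/2Z.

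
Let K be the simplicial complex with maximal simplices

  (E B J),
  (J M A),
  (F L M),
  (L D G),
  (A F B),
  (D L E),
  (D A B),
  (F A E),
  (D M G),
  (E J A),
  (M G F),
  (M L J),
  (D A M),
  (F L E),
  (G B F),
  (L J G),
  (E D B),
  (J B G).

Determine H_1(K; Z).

Order the vertices as A < B < D < E < F < G < J < L < M. Listing each simplex with vertices in this order, K has dimension 2 with simplices:

  0-simplices (9): A, B, D, E, F, G, J, L, M
  1-simplices (27): AB, AD, AE, AF, AJ, AM, BD, BE, BF, BG, BJ, DE, DG, DL, DM, EF, EJ, EL, FG, FL, FM, GJ, GL, GM, JL, JM, LM
  2-simplices (18): ABD, ABF, ADM, AEF, AEJ, AJM, BDE, BEJ, BFG, BGJ, DEL, DGL, DGM, EFL, FGM, FLM, GJL, JLM

so the chain groups are C_0 ≅ Z^9, C_1 ≅ Z^27, C_2 ≅ Z^18.

Boundary ∂_1: C_1 → C_0 is given by ∂[p,q] = [q] − [p]. For instance
  ∂EL = L − E.
As a 9×27 matrix over Z this has rank 8, with invariant factors (1,1,1,1,1,1,1,1).

Boundary ∂_2: C_2 → C_1 acts by ∂[p,q,r] = [q,r] − [p,r] + [p,q]. For instance
  ∂GJL = JL − GL + GJ,
  ∂DEL = EL − DL + DE.
The resulting 27×18 matrix has rank 18, and its Smith normal form has invariant factors (1,1,1,1,1,1,1,1,1,1,1,1,1,1,1,1,1,2).

Reading off H_k = ker ∂_k / im ∂_{k+1}:

  H_1: rank ker ∂_1 − rank ∂_2 = (27 − 8) − 18 = 1, and ∂_2 has invariant factor 2 > 1, so H_1 = Z × Z/2.

H_1 = Z × Z/2.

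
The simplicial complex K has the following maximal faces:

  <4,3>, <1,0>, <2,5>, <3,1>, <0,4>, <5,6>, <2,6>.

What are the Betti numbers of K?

Order the vertices as 0 < 1 < 2 < 3 < 4 < 5 < 6. Listing each simplex with vertices in this order, K has dimension 1 with simplices:

  0-simplices (7): [0], [1], [2], [3], [4], [5], [6]
  1-simplices (7): [0,1], [0,4], [1,3], [2,5], [2,6], [3,4], [5,6]

giving chain groups C_0 ≅ Z^7, C_1 ≅ Z^7.

∂_1: C_1 → C_0 maps an edge to its endpoints' difference, ∂[p,q] = q − p.
The 7×7 boundary matrix has rank 5 and Smith normal form diag(1,1,1,1,1).

From H_k ≅ ker(∂_k) / im(∂_{k+1}) we obtain:

  H_0: rank C_0 − rank ∂_1 = 7 − 5 = 2, and the invariant factors of ∂_1 are all 1, so H_0 = Z^2.
  H_1: rank ker ∂_1 − rank ∂_2 = (7 − 5) − 0 = 2, and there is no ∂_2, so H_1 = Z^2.

(K is a triangulation of the disjoint union of the circle S^1 and the circle S^1.)

Hence the Betti numbers are b_0 = 2, b_1 = 2.

b_0 = 2, b_1 = 2.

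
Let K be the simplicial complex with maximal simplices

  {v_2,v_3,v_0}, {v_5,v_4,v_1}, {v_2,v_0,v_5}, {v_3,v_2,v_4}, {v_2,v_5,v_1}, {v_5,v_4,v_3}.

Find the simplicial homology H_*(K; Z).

K has 6 vertices, 12 edges, 6 triangles.
rank ∂_0 = 0, rank ∂_1 = 5 ⇒ b_0 = 6 − 0 − 5 = 1; all invariant factors of ∂_1 are 1 so no torsion. So H_0 = Z.
rank ∂_1 = 5, rank ∂_2 = 6 ⇒ b_1 = 12 − 5 − 6 = 1; all invariant factors of ∂_2 are 1 so no torsion. So H_1 = Z.
rank ∂_2 = 6, rank ∂_3 = 0 ⇒ b_2 = 6 − 6 − 0 = 0. So H_2 = 0.

H_0 ≅ Z,  H_1 ≅ Z,  H_2 = 0.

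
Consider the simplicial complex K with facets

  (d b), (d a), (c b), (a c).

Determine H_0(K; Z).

Fix the vertex order a < b < c < d and write every simplex with vertices in increasing order. Then dim K = 1 and the simplices of K are:

  0-simplices (4): a, b, c, d
  1-simplices (4): ac, ad, bc, bd

Hence C_0 ≅ Z^4, C_1 ≅ Z^4.

Boundary ∂_1: C_1 → C_0 is given by ∂[p,q] = [q] − [p]. For instance
  ∂ac = c − a.
As a 4×4 matrix over Z this has rank 3, with invariant factors (1,1,1).

Reading off H_k = ker ∂_k / im ∂_{k+1}:

  H_0: rank C_0 − rank ∂_1 = 4 − 3 = 1, and the invariant factors of ∂_1 are all 1, so H_0 = Z.

(K is a triangulation of the circle S^1.)

H_0 = Z.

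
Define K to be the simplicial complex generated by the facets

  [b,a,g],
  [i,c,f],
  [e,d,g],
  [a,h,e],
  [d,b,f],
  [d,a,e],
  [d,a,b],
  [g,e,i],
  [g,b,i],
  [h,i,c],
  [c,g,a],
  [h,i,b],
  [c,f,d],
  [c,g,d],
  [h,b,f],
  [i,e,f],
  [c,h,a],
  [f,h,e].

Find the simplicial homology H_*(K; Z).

H_0 = Z,  H_1 = Z ⊕ Z/2,  H_2 = 0.

Fix the vertex order a < b < c < d < e < f < g < h < i and write every simplex with vertices in increasing order. Then dim K = 2 and the simplices of K are:

  0-simplices (9): a, b, c, d, e, f, g, h, i
  1-simplices (27): ab, ac, ad, ae, ag, ah, bd, bf, bg, bh, bi, cd, cf, cg, ch, ci, de, df, dg, ef, eg, eh, ei, fh, fi, gi, hi
  2-simplices (18): abd, abg, acg, ach, ade, aeh, bdf, bfh, bgi, bhi, cdf, cdg, cfi, chi, deg, efh, efi, egi

Hence C_0 ≅ Z^9, C_1 ≅ Z^27, C_2 ≅ Z^18.

The boundary map ∂_1: C_1 → C_0 sends each edge [p,q] (with p < q) to q − p. For instance
  ∂eh = h − e.
This gives a 9×27 integer matrix of rank 8; reducing to Smith normal form yields diagonal entries (1,1,1,1,1,1,1,1).

Boundary ∂_2: C_2 → C_1 sends each 2-simplex [p,q,r] to [q,r] − [p,r] + [p,q]. For instance
  ∂abd = bd − ad + ab,
  ∂acg = cg − ag + ac.
The resulting 27×18 matrix has rank 18, and its Smith normal form has invariant factors (1,1,1,1,1,1,1,1,1,1,1,1,1,1,1,1,1,2).

Computing H_k = (kernel of ∂_k) / (image of ∂_{k+1}):

  H_0: rank C_0 − rank ∂_1 = 9 − 8 = 1, and the invariant factors of ∂_1 are all 1, so H_0 = Z.
  H_1: rank ker ∂_1 − rank ∂_2 = (27 − 8) − 18 = 1, and ∂_2 has invariant factor 2 > 1, so H_1 = Z ⊕ Z/2.
  H_2: rank ker ∂_2 − rank ∂_3 = (18 − 18) − 0 = 0, and there is no ∂_3, so H_2 = 0.

As a check, the Euler characteristic is 9 − 27 + 18 = 0, which agrees with 1 − 1 + 0 = 0.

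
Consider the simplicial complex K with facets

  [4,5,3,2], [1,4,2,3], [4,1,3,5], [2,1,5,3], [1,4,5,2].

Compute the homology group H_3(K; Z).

K has 5 vertices, 10 edges, 10 triangles, 5 3-simplices.
rank ∂_3 = 4, rank ∂_4 = 0 ⇒ b_3 = 5 − 4 − 0 = 1. So H_3 ≅ Z.

H_3 ≅ Z.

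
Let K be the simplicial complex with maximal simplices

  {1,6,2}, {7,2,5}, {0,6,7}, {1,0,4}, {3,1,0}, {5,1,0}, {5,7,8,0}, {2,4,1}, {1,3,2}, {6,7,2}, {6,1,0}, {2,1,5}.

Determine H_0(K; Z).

H_0 = Z.

Order the vertices as 0 < 1 < 2 < 3 < 4 < 5 < 6 < 7 < 8. Listing each simplex with vertices in this order, K has dimension 3 with simplices:

  0-simplices (9): [0], [1], [2], [3], [4], [5], [6], [7], [8]
  1-simplices (21): [0,1], [0,3], [0,4], [0,5], [0,6], [0,7], [0,8], [1,2], [1,3], [1,4], [1,5], [1,6], [2,3], [2,4], [2,5], [2,6], [2,7], [5,7], [5,8], [6,7], [7,8]
  2-simplices (15): [0,1,3], [0,1,4], [0,1,5], [0,1,6], [0,5,7], [0,5,8], [0,6,7], [0,7,8], [1,2,3], [1,2,4], [1,2,5], [1,2,6], [2,5,7], [2,6,7], [5,7,8]
  3-simplices (1): [0,5,7,8]

Hence C_0 ≅ Z^9, C_1 ≅ Z^21, C_2 ≅ Z^15, C_3 ≅ Z^1.

The boundary map ∂_1: C_1 → C_0 is given by ∂[p,q] = [q] − [p].
The resulting 9×21 matrix has rank 8, and its Smith normal form has invariant factors (1,1,1,1,1,1,1,1).

Boundary ∂_2: C_2 → C_1 sends each 2-simplex [p,q,r] to [q,r] − [p,r] + [p,q]. For instance
  ∂[0,5,7] = [5,7] − [0,7] + [0,5],
  ∂[1,2,3] = [2,3] − [1,3] + [1,2].
As a 21×15 matrix over Z this has rank 13, with invariant factors (1,1,1,1,1,1,1,1,1,1,1,1,1).

The boundary map ∂_3: C_3 → C_2 sends each 3-simplex σ to the alternating sum Σ_i (−1)^i (σ with its i-th vertex removed). For instance
  ∂[0,5,7,8] = [5,7,8] − [0,7,8] + [0,5,8] − [0,5,7].
As a 15×1 matrix over Z this has rank 1, with invariant factors (1).

Reading off H_k = ker ∂_k / im ∂_{k+1}:

  H_0: rank C_0 − rank ∂_1 = 9 − 8 = 1, and the invariant factors of ∂_1 are all 1, so H_0 = Z.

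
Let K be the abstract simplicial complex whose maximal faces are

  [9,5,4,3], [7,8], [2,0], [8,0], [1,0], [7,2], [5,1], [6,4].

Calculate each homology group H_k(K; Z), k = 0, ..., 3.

H_0 ≅ Z,  H_1 ≅ Z,  H_2 = 0,  H_3 = 0.

Fix the vertex order 0 < 1 < 2 < 3 < 4 < 5 < 6 < 7 < 8 < 9 and write every simplex with vertices in increasing order. Then dim K = 3 and the simplices of K are:

  0-simplices (10): [0], [1], [2], [3], [4], [5], [6], [7], [8], [9]
  1-simplices (13): [0,1], [0,2], [0,8], [1,5], [2,7], [3,4], [3,5], [3,9], [4,5], [4,6], [4,9], [5,9], [7,8]
  2-simplices (4): [3,4,5], [3,4,9], [3,5,9], [4,5,9]
  3-simplices (1): [3,4,5,9]

so the chain groups are C_0 ≅ Z^10, C_1 ≅ Z^13, C_2 ≅ Z^4, C_3 ≅ Z^1.

Boundary ∂_1: C_1 → C_0 is given by ∂[p,q] = [q] − [p].
As a 10×13 matrix over Z this has rank 9, with invariant factors (1,1,1,1,1,1,1,1,1).

The boundary map ∂_2: C_2 → C_1 maps a triangle to the signed sum of its edges. For instance
  ∂[3,5,9] = [5,9] − [3,9] + [3,5],
  ∂[4,5,9] = [5,9] − [4,9] + [4,5].
As a 13×4 matrix over Z this has rank 3, with invariant factors (1,1,1).

Boundary ∂_3: C_3 → C_2 sends each 3-simplex σ to the alternating sum Σ_i (−1)^i (σ with its i-th vertex removed). For instance
  ∂[3,4,5,9] = [4,5,9] − [3,5,9] + [3,4,9] − [3,4,5].
The resulting 4×1 matrix has rank 1, and its Smith normal form has invariant factors (1).

Reading off H_k = ker ∂_k / im ∂_{k+1}:

  H_0: rank C_0 − rank ∂_1 = 10 − 9 = 1, and the invariant factors of ∂_1 are all 1, so H_0 ≅ Z.
  H_1: rank ker ∂_1 − rank ∂_2 = (13 − 9) − 3 = 1, and the invariant factors of ∂_2 are all 1, so H_1 ≅ Z.
  H_2: rank ker ∂_2 − rank ∂_3 = (4 − 3) − 1 = 0, and the invariant factors of ∂_3 are all 1, so H_2 ≅ 0.
  H_3: rank ker ∂_3 − rank ∂_4 = (1 − 1) − 0 = 0, and there is no ∂_4, so H_3 ≅ 0.

As a check, the Euler characteristic is 10 − 13 + 4 − 1 = 0, which agrees with 1 − 1 + 0 − 0 = 0.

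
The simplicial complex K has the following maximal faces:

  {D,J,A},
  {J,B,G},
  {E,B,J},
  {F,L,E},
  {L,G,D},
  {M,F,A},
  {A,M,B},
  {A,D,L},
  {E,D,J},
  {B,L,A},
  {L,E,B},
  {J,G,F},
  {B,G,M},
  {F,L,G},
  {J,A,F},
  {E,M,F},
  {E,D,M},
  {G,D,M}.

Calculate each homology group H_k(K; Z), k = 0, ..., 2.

K has 9 vertices, 27 edges, 18 triangles.
rank ∂_0 = 0, rank ∂_1 = 8 ⇒ b_0 = 9 − 0 − 8 = 1; all invariant factors of ∂_1 are 1 so no torsion. So H_0 ≅ Z.
rank ∂_1 = 8, rank ∂_2 = 17 ⇒ b_1 = 27 − 8 − 17 = 2; all invariant factors of ∂_2 are 1 so no torsion. So H_1 ≅ Z^2.
rank ∂_2 = 17, rank ∂_3 = 0 ⇒ b_2 = 18 − 17 − 0 = 1. So H_2 ≅ Z.

H_0 = Z,  H_1 = Z^2,  H_2 = Z.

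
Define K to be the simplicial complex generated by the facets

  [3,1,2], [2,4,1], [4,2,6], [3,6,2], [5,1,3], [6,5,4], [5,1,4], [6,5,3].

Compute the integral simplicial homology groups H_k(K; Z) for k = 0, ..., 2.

H_0 ≅ Z,  H_1 = 0,  H_2 ≅ Z.

Take the total order 1 < 2 < 3 < 4 < 5 < 6 on the vertex set. Then K (dimension 2) consists of the simplices:

  0-simplices (6): [1], [2], [3], [4], [5], [6]
  1-simplices (12): [1,2], [1,3], [1,4], [1,5], [2,3], [2,4], [2,6], [3,5], [3,6], [4,5], [4,6], [5,6]
  2-simplices (8): [1,2,3], [1,2,4], [1,3,5], [1,4,5], [2,3,6], [2,4,6], [3,5,6], [4,5,6]

giving chain groups C_0 ≅ Z^6, C_1 ≅ Z^12, C_2 ≅ Z^8.

Boundary ∂_1: C_1 → C_0 sends each edge [p,q] (with p < q) to q − p. For instance
  ∂[3,5] = [5] − [3].
The resulting 6×12 matrix has rank 5, and its Smith normal form has invariant factors (1,1,1,1,1).

Boundary ∂_2: C_2 → C_1 maps a triangle to the signed sum of its edges. For instance
  ∂[1,4,5] = [4,5] − [1,5] + [1,4],
  ∂[3,5,6] = [5,6] − [3,6] + [3,5].
The 12×8 boundary matrix has rank 7 and Smith normal form diag(1,1,1,1,1,1,1).

From H_k ≅ ker(∂_k) / im(∂_{k+1}) we obtain:

  H_0: rank C_0 − rank ∂_1 = 6 − 5 = 1, and the invariant factors of ∂_1 are all 1, so H_0 = Z.
  H_1: rank ker ∂_1 − rank ∂_2 = (12 − 5) − 7 = 0, and the invariant factors of ∂_2 are all 1, so H_1 = 0.
  H_2: rank ker ∂_2 − rank ∂_3 = (8 − 7) − 0 = 1, and there is no ∂_3, so H_2 = Z.

As a check, the Euler characteristic is 6 − 12 + 8 = 2, which agrees with 1 − 0 + 1 = 2.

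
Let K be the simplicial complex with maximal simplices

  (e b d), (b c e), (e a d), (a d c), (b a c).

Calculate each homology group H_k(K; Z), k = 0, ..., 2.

Order the vertices as a < b < c < d < e. Listing each simplex with vertices in this order, K has dimension 2 with simplices:

  0-simplices (5): a, b, c, d, e
  1-simplices (10): ab, ac, ad, ae, bc, bd, be, cd, ce, de
  2-simplices (5): abc, acd, ade, bce, bde

so the chain groups are C_0 ≅ Z^5, C_1 ≅ Z^10, C_2 ≅ Z^5.

∂_1: C_1 → C_0 sends each edge [p,q] (with p < q) to q − p. For instance
  ∂ad = d − a.
The 5×10 boundary matrix has rank 4 and Smith normal form diag(1,1,1,1).

The boundary map ∂_2: C_2 → C_1 sends each 2-simplex [p,q,r] to [q,r] − [p,r] + [p,q]. For instance
  ∂ade = de − ae + ad,
  ∂abc = bc − ac + ab.
The 10×5 boundary matrix has rank 5 and Smith normal form diag(1,1,1,1,1).

Reading off H_k = ker ∂_k / im ∂_{k+1}:

  H_0: rank C_0 − rank ∂_1 = 5 − 4 = 1, and the invariant factors of ∂_1 are all 1, so H_0 ≅ Z.
  H_1: rank ker ∂_1 − rank ∂_2 = (10 − 4) − 5 = 1, and the invariant factors of ∂_2 are all 1, so H_1 ≅ Z.
  H_2: rank ker ∂_2 − rank ∂_3 = (5 − 5) − 0 = 0, and there is no ∂_3, so H_2 ≅ 0.

As a check, the Euler characteristic is 5 − 10 + 5 = 0, which agrees with 1 − 1 + 0 = 0.

H_0 = Z,  H_1 = Z,  H_2 = 0.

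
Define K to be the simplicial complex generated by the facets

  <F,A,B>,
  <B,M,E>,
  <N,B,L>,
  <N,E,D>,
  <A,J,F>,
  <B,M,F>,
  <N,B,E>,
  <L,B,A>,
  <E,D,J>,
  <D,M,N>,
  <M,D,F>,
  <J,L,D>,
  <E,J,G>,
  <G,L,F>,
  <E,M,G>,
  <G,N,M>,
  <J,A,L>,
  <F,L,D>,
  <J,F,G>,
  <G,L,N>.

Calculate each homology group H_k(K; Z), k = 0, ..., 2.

H_0 ≅ Z,  H_1 ≅ Z ⊕ Z/2,  H_2 = 0.

Fix the vertex order A < B < D < E < F < G < J < L < M < N and write every simplex with vertices in increasing order. Then dim K = 2 and the simplices of K are:

  0-simplices (10): A, B, D, E, F, G, J, L, M, N
  1-simplices (30): AB, AF, AJ, AL, BE, BF, BL, BM, BN, DE, DF, DJ, DL, DM, DN, EG, EJ, EM, EN, FG, FJ, FL, FM, GJ, GL, GM, GN, JL, LN, MN
  2-simplices (20): ABF, ABL, AFJ, AJL, BEM, BEN, BFM, BLN, DEJ, DEN, DFL, DFM, DJL, DMN, EGJ, EGM, FGJ, FGL, GLN, GMN

so the chain groups are C_0 ≅ Z^10, C_1 ≅ Z^30, C_2 ≅ Z^20.

Boundary ∂_1: C_1 → C_0 is given by ∂[p,q] = [q] − [p].
As a 10×30 matrix over Z this has rank 9, with invariant factors (1,1,1,1,1,1,1,1,1).

Boundary ∂_2: C_2 → C_1 maps a triangle to the signed sum of its edges. For instance
  ∂BFM = FM − BM + BF,
  ∂FGJ = GJ − FJ + FG.
The resulting 30×20 matrix has rank 20, and its Smith normal form has invariant factors (1,1,1,1,1,1,1,1,1,1,1,1,1,1,1,1,1,1,1,2).

Now H_k = ker ∂_k / im ∂_{k+1}, so:

  H_0: rank C_0 − rank ∂_1 = 10 − 9 = 1, and the invariant factors of ∂_1 are all 1, so H_0 = Z.
  H_1: rank ker ∂_1 − rank ∂_2 = (30 − 9) − 20 = 1, and ∂_2 has invariant factor 2 > 1, so H_1 = Z ⊕ Z/2.
  H_2: rank ker ∂_2 − rank ∂_3 = (20 − 20) − 0 = 0, and there is no ∂_3, so H_2 = 0.

(K is a triangulation of the Klein bottle.)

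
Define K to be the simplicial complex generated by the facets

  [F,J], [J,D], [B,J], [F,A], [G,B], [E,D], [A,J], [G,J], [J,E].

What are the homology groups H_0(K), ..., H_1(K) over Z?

H_0 ≅ Z,  H_1 ≅ Z^3.

Fix the vertex order A < B < D < E < F < G < J and write every simplex with vertices in increasing order. Then dim K = 1 and the simplices of K are:

  0-simplices (7): A, B, D, E, F, G, J
  1-simplices (9): AF, AJ, BG, BJ, DE, DJ, EJ, FJ, GJ

giving chain groups C_0 ≅ Z^7, C_1 ≅ Z^9.

∂_1: C_1 → C_0 sends each edge [p,q] (with p < q) to q − p. For instance
  ∂DE = E − D.
As a 7×9 matrix over Z this has rank 6, with invariant factors (1,1,1,1,1,1).

From H_k ≅ ker(∂_k) / im(∂_{k+1}) we obtain:

  H_0: rank C_0 − rank ∂_1 = 7 − 6 = 1, and the invariant factors of ∂_1 are all 1, so H_0 ≅ Z.
  H_1: rank ker ∂_1 − rank ∂_2 = (9 − 6) − 0 = 3, and there is no ∂_2, so H_1 ≅ Z^3.

As a check, the Euler characteristic is 7 − 9 = -2, which agrees with 1 − 3 = -2.
(K is a triangulation of a wedge of 3 circles.)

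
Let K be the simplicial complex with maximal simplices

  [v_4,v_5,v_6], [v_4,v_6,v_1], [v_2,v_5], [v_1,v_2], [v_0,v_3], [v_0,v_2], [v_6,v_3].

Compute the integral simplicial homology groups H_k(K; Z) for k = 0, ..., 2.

We work with the vertex ordering v_0 < v_1 < v_2 < v_3 < v_4 < v_5 < v_6. The simplices of K, each written with vertices in increasing order, are:

  0-simplices (7): [v_0], [v_1], [v_2], [v_3], [v_4], [v_5], [v_6]
  1-simplices (10): [v_0,v_2], [v_0,v_3], [v_1,v_2], [v_1,v_4], [v_1,v_6], [v_2,v_5], [v_3,v_6], [v_4,v_5], [v_4,v_6], [v_5,v_6]
  2-simplices (2): [v_1,v_4,v_6], [v_4,v_5,v_6]

giving chain groups C_0 ≅ Z^7, C_1 ≅ Z^10, C_2 ≅ Z^2.

Boundary ∂_1: C_1 → C_0 sends each edge [p,q] (with p < q) to q − p. For instance
  ∂[v_4,v_5] = [v_5] − [v_4].
The resulting 7×10 matrix has rank 6, and its Smith normal form has invariant factors (1,1,1,1,1,1).

∂_2: C_2 → C_1 acts by ∂[p,q,r] = [q,r] − [p,r] + [p,q]. For instance
  ∂[v_4,v_5,v_6] = [v_5,v_6] − [v_4,v_6] + [v_4,v_5],
  ∂[v_1,v_4,v_6] = [v_4,v_6] − [v_1,v_6] + [v_1,v_4].
This gives a 10×2 integer matrix of rank 2; reducing to Smith normal form yields diagonal entries (1,1).

Computing H_k = (kernel of ∂_k) / (image of ∂_{k+1}):

  H_0: rank C_0 − rank ∂_1 = 7 − 6 = 1, and the invariant factors of ∂_1 are all 1, so H_0 = Z.
  H_1: rank ker ∂_1 − rank ∂_2 = (10 − 6) − 2 = 2, and the invariant factors of ∂_2 are all 1, so H_1 = Z^2.
  H_2: rank ker ∂_2 − rank ∂_3 = (2 − 2) − 0 = 0, and there is no ∂_3, so H_2 = 0.

As a check, the Euler characteristic is 7 − 10 + 2 = -1, which agrees with 1 − 2 + 0 = -1.

H_0 = Z,  H_1 = Z^2,  H_2 = 0.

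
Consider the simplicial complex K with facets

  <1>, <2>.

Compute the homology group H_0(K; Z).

H_0 = Z^2.

We work with the vertex ordering 1 < 2. The simplices of K, each written with vertices in increasing order, are:

  0-simplices (2): [1], [2]

Hence C_0 ≅ Z^2.

Computing H_k = (kernel of ∂_k) / (image of ∂_{k+1}):

  H_0: rank C_0 − rank ∂_1 = 2 − 0 = 2, and there is no ∂_1, so H_0 ≅ Z^2.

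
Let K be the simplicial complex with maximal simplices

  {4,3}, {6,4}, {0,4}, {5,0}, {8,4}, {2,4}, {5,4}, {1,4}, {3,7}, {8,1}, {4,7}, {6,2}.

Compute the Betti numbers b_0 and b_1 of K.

b_0 = 1, b_1 = 4.

Order the vertices as 0 < 1 < 2 < 3 < 4 < 5 < 6 < 7 < 8. Listing each simplex with vertices in this order, K has dimension 1 with simplices:

  0-simplices (9): [0], [1], [2], [3], [4], [5], [6], [7], [8]
  1-simplices (12): [0,4], [0,5], [1,4], [1,8], [2,4], [2,6], [3,4], [3,7], [4,5], [4,6], [4,7], [4,8]

giving chain groups C_0 ≅ Z^9, C_1 ≅ Z^12.

The boundary map ∂_1: C_1 → C_0 is given by ∂[p,q] = [q] − [p].
The resulting 9×12 matrix has rank 8, and its Smith normal form has invariant factors (1,1,1,1,1,1,1,1).

From H_k ≅ ker(∂_k) / im(∂_{k+1}) we obtain:

  H_0: rank C_0 − rank ∂_1 = 9 − 8 = 1, and the invariant factors of ∂_1 are all 1, so H_0 = Z.
  H_1: rank ker ∂_1 − rank ∂_2 = (12 − 8) − 0 = 4, and there is no ∂_2, so H_1 = Z^4.

Hence the Betti numbers are b_0 = 1, b_1 = 4.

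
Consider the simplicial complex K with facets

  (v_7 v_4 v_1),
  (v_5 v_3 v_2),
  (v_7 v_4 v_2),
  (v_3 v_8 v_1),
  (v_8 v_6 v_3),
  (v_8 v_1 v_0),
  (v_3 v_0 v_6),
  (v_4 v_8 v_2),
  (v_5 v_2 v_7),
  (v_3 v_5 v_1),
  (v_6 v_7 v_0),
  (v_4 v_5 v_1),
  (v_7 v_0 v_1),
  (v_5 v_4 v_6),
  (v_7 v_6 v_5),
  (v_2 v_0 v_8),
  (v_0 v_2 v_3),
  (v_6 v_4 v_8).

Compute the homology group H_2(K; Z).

H_2 ≅ 0.

Take the total order v_0 < v_1 < v_2 < v_3 < v_4 < v_5 < v_6 < v_7 < v_8 on the vertex set. Then K (dimension 2) consists of the simplices:

  0-simplices (9): [v_0], [v_1], [v_2], [v_3], [v_4], [v_5], [v_6], [v_7], [v_8]
  1-simplices (27): (27 of them)
  2-simplices (18): (18 of them)

so the chain groups are C_0 ≅ Z^9, C_1 ≅ Z^27, C_2 ≅ Z^18.

The boundary map ∂_1: C_1 → C_0 maps an edge to its endpoints' difference, ∂[p,q] = q − p. For instance
  ∂[v_5,v_7] = [v_7] − [v_5].
This gives a 9×27 integer matrix of rank 8; reducing to Smith normal form yields diagonal entries (1,1,1,1,1,1,1,1).

∂_2: C_2 → C_1 maps a triangle to the signed sum of its edges. For instance
  ∂[v_2,v_5,v_7] = [v_5,v_7] − [v_2,v_7] + [v_2,v_5],
  ∂[v_1,v_4,v_7] = [v_4,v_7] − [v_1,v_7] + [v_1,v_4].
As a 27×18 matrix over Z this has rank 18, with invariant factors (1,1,1,1,1,1,1,1,1,1,1,1,1,1,1,1,1,2).

Computing H_k = (kernel of ∂_k) / (image of ∂_{k+1}):

  H_2: rank ker ∂_2 − rank ∂_3 = (18 − 18) − 0 = 0, and there is no ∂_3, so H_2 ≅ 0.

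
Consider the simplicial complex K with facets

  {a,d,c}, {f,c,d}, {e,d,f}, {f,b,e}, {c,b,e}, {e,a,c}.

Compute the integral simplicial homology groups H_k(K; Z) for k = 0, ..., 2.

Take the total order a < b < c < d < e < f on the vertex set. Then K (dimension 2) consists of the simplices:

  0-simplices (6): a, b, c, d, e, f
  1-simplices (12): ac, ad, ae, bc, be, bf, cd, ce, cf, de, df, ef
  2-simplices (6): acd, ace, bce, bef, cdf, def

Hence C_0 ≅ Z^6, C_1 ≅ Z^12, C_2 ≅ Z^6.

Boundary ∂_1: C_1 → C_0 maps an edge to its endpoints' difference, ∂[p,q] = q − p.
The 6×12 boundary matrix has rank 5 and Smith normal form diag(1,1,1,1,1).

The boundary map ∂_2: C_2 → C_1 maps a triangle to the signed sum of its edges. For instance
  ∂bef = ef − bf + be,
  ∂bce = ce − be + bc.
The 12×6 boundary matrix has rank 6 and Smith normal form diag(1,1,1,1,1,1).

Now H_k = ker ∂_k / im ∂_{k+1}, so:

  H_0: rank C_0 − rank ∂_1 = 6 − 5 = 1, and the invariant factors of ∂_1 are all 1, so H_0 = Z.
  H_1: rank ker ∂_1 − rank ∂_2 = (12 − 5) − 6 = 1, and the invariant factors of ∂_2 are all 1, so H_1 = Z.
  H_2: rank ker ∂_2 − rank ∂_3 = (6 − 6) − 0 = 0, and there is no ∂_3, so H_2 = 0.

H_0 ≅ Z,  H_1 ≅ Z,  H_2 = 0.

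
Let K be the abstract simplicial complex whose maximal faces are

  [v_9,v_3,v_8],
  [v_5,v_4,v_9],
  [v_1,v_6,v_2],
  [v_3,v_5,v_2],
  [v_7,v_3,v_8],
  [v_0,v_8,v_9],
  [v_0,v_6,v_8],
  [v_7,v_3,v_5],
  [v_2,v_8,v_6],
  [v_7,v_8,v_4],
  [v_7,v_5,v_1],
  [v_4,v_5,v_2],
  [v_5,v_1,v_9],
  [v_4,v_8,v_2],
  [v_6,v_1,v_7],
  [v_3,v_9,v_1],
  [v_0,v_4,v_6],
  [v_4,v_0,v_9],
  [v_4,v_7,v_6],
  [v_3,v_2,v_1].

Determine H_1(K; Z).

Fix the vertex order v_0 < v_1 < v_2 < v_3 < v_4 < v_5 < v_6 < v_7 < v_8 < v_9 and write every simplex with vertices in increasing order. Then dim K = 2 and the simplices of K are:

  0-simplices (10): [v_0], [v_1], [v_2], [v_3], [v_4], [v_5], [v_6], [v_7], [v_8], [v_9]
  1-simplices (30): (30 of them)
  2-simplices (20): (20 of them)

so the chain groups are C_0 ≅ Z^10, C_1 ≅ Z^30, C_2 ≅ Z^20.

∂_1: C_1 → C_0 sends each edge [p,q] (with p < q) to q − p. For instance
  ∂[v_3,v_8] = [v_8] − [v_3].
As a 10×30 matrix over Z this has rank 9, with invariant factors (1,1,1,1,1,1,1,1,1).

The boundary map ∂_2: C_2 → C_1 acts by ∂[p,q,r] = [q,r] − [p,r] + [p,q]. For instance
  ∂[v_4,v_7,v_8] = [v_7,v_8] − [v_4,v_8] + [v_4,v_7],
  ∂[v_0,v_4,v_6] = [v_4,v_6] − [v_0,v_6] + [v_0,v_4].
The resulting 30×20 matrix has rank 20, and its Smith normal form has invariant factors (1,1,1,1,1,1,1,1,1,1,1,1,1,1,1,1,1,1,1,2).

Computing H_k = (kernel of ∂_k) / (image of ∂_{k+1}):

  H_1: rank ker ∂_1 − rank ∂_2 = (30 − 9) − 20 = 1, and ∂_2 has invariant factor 2 > 1, so H_1 = Z ⊕ Z/2.

(K is a triangulation of the Klein bottle.)

H_1 = Z ⊕ Z/2.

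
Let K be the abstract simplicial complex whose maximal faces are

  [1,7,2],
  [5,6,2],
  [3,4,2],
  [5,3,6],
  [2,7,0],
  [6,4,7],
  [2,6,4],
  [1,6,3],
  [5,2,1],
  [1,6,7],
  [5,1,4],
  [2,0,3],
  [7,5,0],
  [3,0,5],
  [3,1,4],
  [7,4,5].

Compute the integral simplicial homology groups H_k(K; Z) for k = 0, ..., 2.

H_0 = Z,  H_1 = Z^2,  H_2 = Z.

Fix the vertex order 0 < 1 < 2 < 3 < 4 < 5 < 6 < 7 and write every simplex with vertices in increasing order. Then dim K = 2 and the simplices of K are:

  0-simplices (8): [0], [1], [2], [3], [4], [5], [6], [7]
  1-simplices (24): (24 of them)
  2-simplices (16): [0,2,3], [0,2,7], [0,3,5], [0,5,7], [1,2,5], [1,2,7], [1,3,4], [1,3,6], [1,4,5], [1,6,7], [2,3,4], [2,4,6], [2,5,6], [3,5,6], [4,5,7], [4,6,7]

Hence C_0 ≅ Z^8, C_1 ≅ Z^24, C_2 ≅ Z^16.

Boundary ∂_1: C_1 → C_0 is given by ∂[p,q] = [q] − [p].
This gives a 8×24 integer matrix of rank 7; reducing to Smith normal form yields diagonal entries (1,1,1,1,1,1,1).

Boundary ∂_2: C_2 → C_1 acts by ∂[p,q,r] = [q,r] − [p,r] + [p,q]. For instance
  ∂[0,5,7] = [5,7] − [0,7] + [0,5],
  ∂[1,2,7] = [2,7] − [1,7] + [1,2].
As a 24×16 matrix over Z this has rank 15, with invariant factors (1,1,1,1,1,1,1,1,1,1,1,1,1,1,1).

Now H_k = ker ∂_k / im ∂_{k+1}, so:

  H_0: rank C_0 − rank ∂_1 = 8 − 7 = 1, and the invariant factors of ∂_1 are all 1, so H_0 = Z.
  H_1: rank ker ∂_1 − rank ∂_2 = (24 − 7) − 15 = 2, and the invariant factors of ∂_2 are all 1, so H_1 = Z^2.
  H_2: rank ker ∂_2 − rank ∂_3 = (16 − 15) − 0 = 1, and there is no ∂_3, so H_2 = Z.

As a check, the Euler characteristic is 8 − 24 + 16 = 0, which agrees with 1 − 2 + 1 = 0.
(K is a triangulation of the torus T^2.)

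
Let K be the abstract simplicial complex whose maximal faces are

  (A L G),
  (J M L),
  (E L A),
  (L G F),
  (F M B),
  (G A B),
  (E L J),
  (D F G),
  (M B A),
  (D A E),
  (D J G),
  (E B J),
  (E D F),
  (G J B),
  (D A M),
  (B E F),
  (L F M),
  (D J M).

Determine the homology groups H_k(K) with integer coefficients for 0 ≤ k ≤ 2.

H_0 = Z,  H_1 = Z^2,  H_2 = Z.

Fix the vertex order A < B < D < E < F < G < J < L < M and write every simplex with vertices in increasing order. Then dim K = 2 and the simplices of K are:

  0-simplices (9): A, B, D, E, F, G, J, L, M
  1-simplices (27): AB, AD, AE, AG, AL, AM, BE, BF, BG, BJ, BM, DE, DF, DG, DJ, DM, EF, EJ, EL, FG, FL, FM, GJ, GL, JL, JM, LM
  2-simplices (18): ABG, ABM, ADE, ADM, AEL, AGL, BEF, BEJ, BFM, BGJ, DEF, DFG, DGJ, DJM, EJL, FGL, FLM, JLM

giving chain groups C_0 ≅ Z^9, C_1 ≅ Z^27, C_2 ≅ Z^18.

The boundary map ∂_1: C_1 → C_0 maps an edge to its endpoints' difference, ∂[p,q] = q − p. For instance
  ∂DM = M − D.
The 9×27 boundary matrix has rank 8 and Smith normal form diag(1,1,1,1,1,1,1,1).

∂_2: C_2 → C_1 acts by ∂[p,q,r] = [q,r] − [p,r] + [p,q]. For instance
  ∂ABM = BM − AM + AB,
  ∂JLM = LM − JM + JL.
As a 27×18 matrix over Z this has rank 17, with invariant factors (1,1,1,1,1,1,1,1,1,1,1,1,1,1,1,1,1).

From H_k ≅ ker(∂_k) / im(∂_{k+1}) we obtain:

  H_0: rank C_0 − rank ∂_1 = 9 − 8 = 1, and the invariant factors of ∂_1 are all 1, so H_0 = Z.
  H_1: rank ker ∂_1 − rank ∂_2 = (27 − 8) − 17 = 2, and the invariant factors of ∂_2 are all 1, so H_1 = Z^2.
  H_2: rank ker ∂_2 − rank ∂_3 = (18 − 17) − 0 = 1, and there is no ∂_3, so H_2 = Z.

(K is a triangulation of the torus T^2.)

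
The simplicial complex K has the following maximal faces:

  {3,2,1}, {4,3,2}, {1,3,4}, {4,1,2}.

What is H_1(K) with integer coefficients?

H_1 = 0.

Order the vertices as 1 < 2 < 3 < 4. Listing each simplex with vertices in this order, K has dimension 2 with simplices:

  0-simplices (4): [1], [2], [3], [4]
  1-simplices (6): [1,2], [1,3], [1,4], [2,3], [2,4], [3,4]
  2-simplices (4): [1,2,3], [1,2,4], [1,3,4], [2,3,4]

giving chain groups C_0 ≅ Z^4, C_1 ≅ Z^6, C_2 ≅ Z^4.

∂_1: C_1 → C_0 sends each edge [p,q] (with p < q) to q − p.
This gives a 4×6 integer matrix of rank 3; reducing to Smith normal form yields diagonal entries (1,1,1).

∂_2: C_2 → C_1 sends each 2-simplex [p,q,r] to [q,r] − [p,r] + [p,q]. For instance
  ∂[1,2,4] = [2,4] − [1,4] + [1,2],
  ∂[2,3,4] = [3,4] − [2,4] + [2,3].
As a 6×4 matrix over Z this has rank 3, with invariant factors (1,1,1).

Reading off H_k = ker ∂_k / im ∂_{k+1}:

  H_1: rank ker ∂_1 − rank ∂_2 = (6 − 3) − 3 = 0, and the invariant factors of ∂_2 are all 1, so H_1 = 0.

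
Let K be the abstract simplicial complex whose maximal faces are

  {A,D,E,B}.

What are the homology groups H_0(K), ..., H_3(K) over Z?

Fix the vertex order A < B < D < E and write every simplex with vertices in increasing order. Then dim K = 3 and the simplices of K are:

  0-simplices (4): A, B, D, E
  1-simplices (6): AB, AD, AE, BD, BE, DE
  2-simplices (4): ABD, ABE, ADE, BDE
  3-simplices (1): ABDE

so the chain groups are C_0 ≅ Z^4, C_1 ≅ Z^6, C_2 ≅ Z^4, C_3 ≅ Z^1.

The boundary map ∂_1: C_1 → C_0 is given by ∂[p,q] = [q] − [p]. For instance
  ∂AD = D − A.
As a 4×6 matrix over Z this has rank 3, with invariant factors (1,1,1).

Boundary ∂_2: C_2 → C_1 maps a triangle to the signed sum of its edges. For instance
  ∂ABE = BE − AE + AB,
  ∂ABD = BD − AD + AB.
As a 6×4 matrix over Z this has rank 3, with invariant factors (1,1,1).

∂_3: C_3 → C_2 sends each 3-simplex σ to the alternating sum Σ_i (−1)^i (σ with its i-th vertex removed). For instance
  ∂ABDE = BDE − ADE + ABE − ABD.
This gives a 4×1 integer matrix of rank 1; reducing to Smith normal form yields diagonal entries (1).

Now H_k = ker ∂_k / im ∂_{k+1}, so:

  H_0: rank C_0 − rank ∂_1 = 4 − 3 = 1, and the invariant factors of ∂_1 are all 1, so H_0 = Z.
  H_1: rank ker ∂_1 − rank ∂_2 = (6 − 3) − 3 = 0, and the invariant factors of ∂_2 are all 1, so H_1 = 0.
  H_2: rank ker ∂_2 − rank ∂_3 = (4 − 3) − 1 = 0, and the invariant factors of ∂_3 are all 1, so H_2 = 0.
  H_3: rank ker ∂_3 − rank ∂_4 = (1 − 1) − 0 = 0, and there is no ∂_4, so H_3 = 0.

H_0 = Z,  H_1 = 0,  H_2 = 0,  H_3 = 0.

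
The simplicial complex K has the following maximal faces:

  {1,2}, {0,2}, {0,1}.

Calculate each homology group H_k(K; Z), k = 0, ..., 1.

Fix the vertex order 0 < 1 < 2 and write every simplex with vertices in increasing order. Then dim K = 1 and the simplices of K are:

  0-simplices (3): [0], [1], [2]
  1-simplices (3): [0,1], [0,2], [1,2]

giving chain groups C_0 ≅ Z^3, C_1 ≅ Z^3.

Boundary ∂_1: C_1 → C_0 sends each edge [p,q] (with p < q) to q − p. For instance
  ∂[0,1] = [1] − [0].
The resulting 3×3 matrix has rank 2, and its Smith normal form has invariant factors (1,1).

Reading off H_k = ker ∂_k / im ∂_{k+1}:

  H_0: rank C_0 − rank ∂_1 = 3 − 2 = 1, and the invariant factors of ∂_1 are all 1, so H_0 = Z.
  H_1: rank ker ∂_1 − rank ∂_2 = (3 − 2) − 0 = 1, and there is no ∂_2, so H_1 = Z.

(K is a triangulation of the circle S^1.)

H_0 = Z,  H_1 = Z.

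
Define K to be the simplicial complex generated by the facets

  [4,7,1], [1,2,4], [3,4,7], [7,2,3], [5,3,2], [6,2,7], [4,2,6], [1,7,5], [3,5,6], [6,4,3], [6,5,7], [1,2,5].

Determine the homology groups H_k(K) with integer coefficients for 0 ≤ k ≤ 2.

K has 7 vertices, 18 edges, 12 triangles.
rank ∂_0 = 0, rank ∂_1 = 6 ⇒ b_0 = 7 − 0 − 6 = 1; all invariant factors of ∂_1 are 1 so no torsion. So H_0 ≅ Z.
rank ∂_1 = 6, rank ∂_2 = 12 ⇒ b_1 = 18 − 6 − 12 = 0; ∂_2 has invariant factor(s) [2] giving torsion. So H_1 ≅ Z/2Z.
rank ∂_2 = 12, rank ∂_3 = 0 ⇒ b_2 = 12 − 12 − 0 = 0. So H_2 ≅ 0.

H_0 = Z,  H_1 = Z/2Z,  H_2 = 0.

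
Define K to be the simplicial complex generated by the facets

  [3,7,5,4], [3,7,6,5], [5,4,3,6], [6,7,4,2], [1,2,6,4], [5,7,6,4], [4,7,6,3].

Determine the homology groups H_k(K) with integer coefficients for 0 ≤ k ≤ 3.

H_0 ≅ Z,  H_1 = 0,  H_2 = 0,  H_3 ≅ Z.

K has 7 vertices, 16 edges, 16 triangles, 7 3-simplices.
rank ∂_0 = 0, rank ∂_1 = 6 ⇒ b_0 = 7 − 0 − 6 = 1; all invariant factors of ∂_1 are 1 so no torsion. So H_0 = Z.
rank ∂_1 = 6, rank ∂_2 = 10 ⇒ b_1 = 16 − 6 − 10 = 0; all invariant factors of ∂_2 are 1 so no torsion. So H_1 = 0.
rank ∂_2 = 10, rank ∂_3 = 6 ⇒ b_2 = 16 − 10 − 6 = 0; all invariant factors of ∂_3 are 1 so no torsion. So H_2 = 0.
rank ∂_3 = 6, rank ∂_4 = 0 ⇒ b_3 = 7 − 6 − 0 = 1. So H_3 = Z.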